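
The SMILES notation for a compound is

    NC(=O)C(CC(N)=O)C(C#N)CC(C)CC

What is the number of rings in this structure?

In SMILES, each pair of matching ring-closure digits denotes one ring-closing bond; the number of such bonds equals the number of independent rings.
Ring-closure bonds here: 0.

0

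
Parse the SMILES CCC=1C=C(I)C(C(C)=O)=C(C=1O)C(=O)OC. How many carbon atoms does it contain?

Count every carbon token in the SMILES (each C, including those in ring-closure positions and inside branches).
Carbon count: 12.

12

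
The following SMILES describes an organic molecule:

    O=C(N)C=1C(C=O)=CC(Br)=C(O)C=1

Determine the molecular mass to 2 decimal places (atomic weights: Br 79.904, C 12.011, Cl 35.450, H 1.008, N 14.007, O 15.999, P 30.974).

244.04 g/mol

First, the molecular formula is C8H6BrNO3 (counting implicit H from valence).
  Br: 1 × 79.904 = 79.904
  C: 8 × 12.011 = 96.088
  H: 6 × 1.008 = 6.048
  N: 1 × 14.007 = 14.007
  O: 3 × 15.999 = 47.997
Sum: 1×79.904 + 8×12.011 + 6×1.008 + 1×14.007 + 3×15.999 = 244.044 → 244.04 g/mol.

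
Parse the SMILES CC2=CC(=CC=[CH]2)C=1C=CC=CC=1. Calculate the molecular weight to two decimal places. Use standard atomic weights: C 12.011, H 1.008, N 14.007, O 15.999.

168.24 g/mol

First, the molecular formula is C13H12 (counting implicit H from valence).
  C: 13 × 12.011 = 156.143
  H: 12 × 1.008 = 12.096
Sum: 13×12.011 + 12×1.008 = 168.239 → 168.24 g/mol.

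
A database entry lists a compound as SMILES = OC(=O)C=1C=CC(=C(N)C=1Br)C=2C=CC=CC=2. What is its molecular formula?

C13H10BrNO2

Walk through each heavy atom and fill implicit hydrogens from standard valence (C 4, N 3, O 2, S 2, halogen 1):
  atom 1: O, bond orders sum to 1 (valence 2) → 1 H
  atom 2: C, bond orders sum to 4 (valence 4) → 0 H
  atom 3: O, bond orders sum to 2 (valence 2) → 0 H
  atom 4: C, bond orders sum to 4 (valence 4) → 0 H
  atom 5: C, bond orders sum to 3 (valence 4) → 1 H
  atom 6: C, bond orders sum to 3 (valence 4) → 1 H
  atom 7: C, bond orders sum to 4 (valence 4) → 0 H
  atom 8: C, bond orders sum to 4 (valence 4) → 0 H
  atom 9: N, bond orders sum to 1 (valence 3) → 2 H
  atom 10: C, bond orders sum to 4 (valence 4) → 0 H
  atom 11: Br (halogen, monovalent) → 0 H
  atom 12: C, bond orders sum to 4 (valence 4) → 0 H
  atom 13: C, bond orders sum to 3 (valence 4) → 1 H
  atom 14: C, bond orders sum to 3 (valence 4) → 1 H
  atom 15: C, bond orders sum to 3 (valence 4) → 1 H
  atom 16: C, bond orders sum to 3 (valence 4) → 1 H
  atom 17: C, bond orders sum to 3 (valence 4) → 1 H
Totals → C:13, H:10, Br:1, N:1, O:2.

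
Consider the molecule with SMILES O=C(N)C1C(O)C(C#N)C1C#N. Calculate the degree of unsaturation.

6

Molecular formula: C7H7N3O2.
DoU = (2C + 2 + N − H − X) / 2, where X is the halogen count and O/S are ignored.
    = (2·7 + 2 + 3 − 7 − 0) / 2 = 12 / 2 = 6.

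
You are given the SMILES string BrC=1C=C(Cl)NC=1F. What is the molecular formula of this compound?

C4H2BrClFN

Walk through each heavy atom and fill implicit hydrogens from standard valence (C 4, N 3, O 2, S 2, halogen 1):
  atom 1: Br (halogen, monovalent) → 0 H
  atom 2: C, bond orders sum to 4 (valence 4) → 0 H
  atom 3: C, bond orders sum to 3 (valence 4) → 1 H
  atom 4: C, bond orders sum to 4 (valence 4) → 0 H
  atom 5: Cl (halogen, monovalent) → 0 H
  atom 6: N, bond orders sum to 2 (valence 3) → 1 H
  atom 7: C, bond orders sum to 4 (valence 4) → 0 H
  atom 8: F (halogen, monovalent) → 0 H
Totals → C:4, H:2, Br:1, Cl:1, F:1, N:1.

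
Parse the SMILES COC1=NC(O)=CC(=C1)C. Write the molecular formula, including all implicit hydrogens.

C7H9NO2

Walk through each heavy atom and fill implicit hydrogens from standard valence (C 4, N 3, O 2, S 2, halogen 1):
  atom 1: C, bond orders sum to 1 (valence 4) → 3 H
  atom 2: O, bond orders sum to 2 (valence 2) → 0 H
  atom 3: C, bond orders sum to 4 (valence 4) → 0 H
  atom 4: N, bond orders sum to 3 (valence 3) → 0 H
  atom 5: C, bond orders sum to 4 (valence 4) → 0 H
  atom 6: O, bond orders sum to 1 (valence 2) → 1 H
  atom 7: C, bond orders sum to 3 (valence 4) → 1 H
  atom 8: C, bond orders sum to 4 (valence 4) → 0 H
  atom 9: C, bond orders sum to 3 (valence 4) → 1 H
  atom 10: C, bond orders sum to 1 (valence 4) → 3 H
Totals → C:7, H:9, N:1, O:2.
In Hill order: C7H9NO2.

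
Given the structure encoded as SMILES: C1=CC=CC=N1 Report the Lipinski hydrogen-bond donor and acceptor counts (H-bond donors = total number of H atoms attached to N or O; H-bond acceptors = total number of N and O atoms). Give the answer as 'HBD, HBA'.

0, 1

Donors: find every N or O and count the H atoms it carries.
  atom 6 (N): bond orders sum to 3 → 0 H
Lipinski HBD = 0.
Acceptors: N atoms = 1, O atoms = 0 → HBA = 1.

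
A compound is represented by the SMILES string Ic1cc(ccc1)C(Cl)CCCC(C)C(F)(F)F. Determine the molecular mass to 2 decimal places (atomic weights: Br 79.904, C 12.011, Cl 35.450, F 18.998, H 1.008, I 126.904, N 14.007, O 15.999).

390.61 g/mol

First, the molecular formula is C13H15ClF3I (counting implicit H from valence).
  C: 13 × 12.011 = 156.143
  Cl: 1 × 35.450 = 35.450
  F: 3 × 18.998 = 56.994
  H: 15 × 1.008 = 15.120
  I: 1 × 126.904 = 126.904
Sum: 13×12.011 + 1×35.450 + 3×18.998 + 15×1.008 + 1×126.904 = 390.611 → 390.61 g/mol.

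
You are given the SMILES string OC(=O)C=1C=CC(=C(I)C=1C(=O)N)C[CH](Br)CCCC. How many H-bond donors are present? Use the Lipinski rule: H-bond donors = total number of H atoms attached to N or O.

Donors: find every N or O and count the H atoms it carries.
  atom 1 (O): bond orders sum to 1 → 1 H
  atom 3 (O): bond orders sum to 2 → 0 H
  atom 12 (O): bond orders sum to 2 → 0 H
  atom 13 (N): bond orders sum to 1 → 2 H
Lipinski HBD = 3.

3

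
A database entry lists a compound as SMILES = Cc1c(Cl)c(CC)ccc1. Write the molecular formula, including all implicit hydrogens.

C9H11Cl

Walk through each heavy atom and fill implicit hydrogens from standard valence (C 4, N 3, O 2, S 2, halogen 1); for lowercase aromatic atoms, an aromatic c carries 1 H when it has two neighbours and 0 H with three, and aromatic n carries 0 H:
  atom 1: C, bond orders sum to 1 (valence 4) → 3 H
  atom 2: aromatic c, 3 neighbours → 0 H
  atom 3: aromatic c, 3 neighbours → 0 H
  atom 4: Cl (halogen, monovalent) → 0 H
  atom 5: aromatic c, 3 neighbours → 0 H
  atom 6: C, bond orders sum to 2 (valence 4) → 2 H
  atom 7: C, bond orders sum to 1 (valence 4) → 3 H
  atom 8: aromatic c, 2 neighbours → 1 H
  atom 9: aromatic c, 2 neighbours → 1 H
  atom 10: aromatic c, 2 neighbours → 1 H
Totals → C:9, H:11, Cl:1.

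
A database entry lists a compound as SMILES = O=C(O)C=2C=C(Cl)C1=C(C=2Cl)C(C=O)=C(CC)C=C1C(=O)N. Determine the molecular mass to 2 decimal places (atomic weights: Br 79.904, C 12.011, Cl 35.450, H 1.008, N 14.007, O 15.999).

First, the molecular formula is C15H11Cl2NO4 (counting implicit H from valence).
  C: 15 × 12.011 = 180.165
  Cl: 2 × 35.450 = 70.900
  H: 11 × 1.008 = 11.088
  N: 1 × 14.007 = 14.007
  O: 4 × 15.999 = 63.996
Sum: 15×12.011 + 2×35.450 + 11×1.008 + 1×14.007 + 4×15.999 = 340.156 → 340.16 g/mol.

340.16 g/mol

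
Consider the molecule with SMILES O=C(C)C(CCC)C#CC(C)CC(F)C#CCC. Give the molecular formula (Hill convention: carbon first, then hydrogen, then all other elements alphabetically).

C16H23FO

Walk through each heavy atom and fill implicit hydrogens from standard valence (C 4, N 3, O 2, S 2, halogen 1):
  atom 1: O, bond orders sum to 2 (valence 2) → 0 H
  atom 2: C, bond orders sum to 4 (valence 4) → 0 H
  atom 3: C, bond orders sum to 1 (valence 4) → 3 H
  atom 4: C, bond orders sum to 3 (valence 4) → 1 H
  atom 5: C, bond orders sum to 2 (valence 4) → 2 H
  atom 6: C, bond orders sum to 2 (valence 4) → 2 H
  atom 7: C, bond orders sum to 1 (valence 4) → 3 H
  atom 8: C, bond orders sum to 4 (valence 4) → 0 H
  atom 9: C, bond orders sum to 4 (valence 4) → 0 H
  atom 10: C, bond orders sum to 3 (valence 4) → 1 H
  atom 11: C, bond orders sum to 1 (valence 4) → 3 H
  atom 12: C, bond orders sum to 2 (valence 4) → 2 H
  atom 13: C, bond orders sum to 3 (valence 4) → 1 H
  atom 14: F (halogen, monovalent) → 0 H
  atom 15: C, bond orders sum to 4 (valence 4) → 0 H
  atom 16: C, bond orders sum to 4 (valence 4) → 0 H
  atom 17: C, bond orders sum to 2 (valence 4) → 2 H
  atom 18: C, bond orders sum to 1 (valence 4) → 3 H
Totals → C:16, H:23, F:1, O:1.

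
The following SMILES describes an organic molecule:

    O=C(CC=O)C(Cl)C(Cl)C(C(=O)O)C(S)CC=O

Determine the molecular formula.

Walk through each heavy atom and fill implicit hydrogens from standard valence (C 4, N 3, O 2, S 2, halogen 1):
  atom 1: O, bond orders sum to 2 (valence 2) → 0 H
  atom 2: C, bond orders sum to 4 (valence 4) → 0 H
  atom 3: C, bond orders sum to 2 (valence 4) → 2 H
  atom 4: C, bond orders sum to 3 (valence 4) → 1 H
  atom 5: O, bond orders sum to 2 (valence 2) → 0 H
  atom 6: C, bond orders sum to 3 (valence 4) → 1 H
  atom 7: Cl (halogen, monovalent) → 0 H
  atom 8: C, bond orders sum to 3 (valence 4) → 1 H
  atom 9: Cl (halogen, monovalent) → 0 H
  atom 10: C, bond orders sum to 3 (valence 4) → 1 H
  atom 11: C, bond orders sum to 4 (valence 4) → 0 H
  atom 12: O, bond orders sum to 2 (valence 2) → 0 H
  atom 13: O, bond orders sum to 1 (valence 2) → 1 H
  atom 14: C, bond orders sum to 3 (valence 4) → 1 H
  atom 15: S, bond orders sum to 1 (valence 2) → 1 H
  atom 16: C, bond orders sum to 2 (valence 4) → 2 H
  atom 17: C, bond orders sum to 3 (valence 4) → 1 H
  atom 18: O, bond orders sum to 2 (valence 2) → 0 H
Totals → C:10, H:12, Cl:2, O:5, S:1.

C10H12Cl2O5S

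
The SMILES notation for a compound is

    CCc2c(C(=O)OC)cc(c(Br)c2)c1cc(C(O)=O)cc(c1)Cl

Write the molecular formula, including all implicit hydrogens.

Walk through each heavy atom and fill implicit hydrogens from standard valence (C 4, N 3, O 2, S 2, halogen 1); for lowercase aromatic atoms, an aromatic c carries 1 H when it has two neighbours and 0 H with three, and aromatic n carries 0 H:
  atom 1: C, bond orders sum to 1 (valence 4) → 3 H
  atom 2: C, bond orders sum to 2 (valence 4) → 2 H
  atom 3: aromatic c, 3 neighbours → 0 H
  atom 4: aromatic c, 3 neighbours → 0 H
  atom 5: C, bond orders sum to 4 (valence 4) → 0 H
  atom 6: O, bond orders sum to 2 (valence 2) → 0 H
  atom 7: O, bond orders sum to 2 (valence 2) → 0 H
  atom 8: C, bond orders sum to 1 (valence 4) → 3 H
  atom 9: aromatic c, 2 neighbours → 1 H
  atom 10: aromatic c, 3 neighbours → 0 H
  atom 11: aromatic c, 3 neighbours → 0 H
  atom 12: Br (halogen, monovalent) → 0 H
  atom 13: aromatic c, 2 neighbours → 1 H
  atom 14: aromatic c, 3 neighbours → 0 H
  atom 15: aromatic c, 2 neighbours → 1 H
  atom 16: aromatic c, 3 neighbours → 0 H
  atom 17: C, bond orders sum to 4 (valence 4) → 0 H
  atom 18: O, bond orders sum to 1 (valence 2) → 1 H
  atom 19: O, bond orders sum to 2 (valence 2) → 0 H
  atom 20: aromatic c, 2 neighbours → 1 H
  atom 21: aromatic c, 3 neighbours → 0 H
  atom 22: aromatic c, 2 neighbours → 1 H
  atom 23: Cl (halogen, monovalent) → 0 H
Totals → C:17, H:14, Br:1, Cl:1, O:4.

C17H14BrClO4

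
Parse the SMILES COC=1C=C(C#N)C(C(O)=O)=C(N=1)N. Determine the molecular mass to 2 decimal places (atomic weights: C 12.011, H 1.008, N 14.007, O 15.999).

193.16 g/mol

First, the molecular formula is C8H7N3O3 (counting implicit H from valence).
  C: 8 × 12.011 = 96.088
  H: 7 × 1.008 = 7.056
  N: 3 × 14.007 = 42.021
  O: 3 × 15.999 = 47.997
Sum: 8×12.011 + 7×1.008 + 3×14.007 + 3×15.999 = 193.162 → 193.16 g/mol.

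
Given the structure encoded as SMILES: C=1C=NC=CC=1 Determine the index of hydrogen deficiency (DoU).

Degree of unsaturation = (number of rings) + (number of π bonds).
Ring closures in the SMILES: 1.
π bonds: 3 double bonds (each 1 DoU) → 3 DoU from unsaturation.
Total DoU = 1 + 3 = 4.

4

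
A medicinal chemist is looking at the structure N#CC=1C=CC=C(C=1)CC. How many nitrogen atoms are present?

1

Scan the SMILES for N atoms (remember two-letter symbols like Cl and Br are single atoms).
Nitrogen count: 1.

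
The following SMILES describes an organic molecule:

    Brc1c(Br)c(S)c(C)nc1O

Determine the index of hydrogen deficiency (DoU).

Molecular formula: C6H5Br2NOS.
DoU = (2C + 2 + N − H − X) / 2, where X is the halogen count and O/S are ignored.
    = (2·6 + 2 + 1 − 5 − 2) / 2 = 8 / 2 = 4.

4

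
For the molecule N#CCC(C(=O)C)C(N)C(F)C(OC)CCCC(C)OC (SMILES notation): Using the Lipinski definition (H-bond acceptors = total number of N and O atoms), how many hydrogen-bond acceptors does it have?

5

N atoms: 2; O atoms: 3.
Lipinski HBA = 2 + 3 = 5.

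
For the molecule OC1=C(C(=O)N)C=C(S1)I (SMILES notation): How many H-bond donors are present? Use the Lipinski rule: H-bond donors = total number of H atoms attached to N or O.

3

Donors: find every N or O and count the H atoms it carries.
  atom 1 (O): bond orders sum to 1 → 1 H
  atom 5 (O): bond orders sum to 2 → 0 H
  atom 6 (N): bond orders sum to 1 → 2 H
Lipinski HBD = 3.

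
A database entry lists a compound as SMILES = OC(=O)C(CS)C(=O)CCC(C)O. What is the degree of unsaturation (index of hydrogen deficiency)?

Degree of unsaturation = (number of rings) + (number of π bonds).
Ring closures in the SMILES: 0.
π bonds: 2 double bonds (each 1 DoU) → 2 DoU from unsaturation.
Total DoU = 0 + 2 = 2.

2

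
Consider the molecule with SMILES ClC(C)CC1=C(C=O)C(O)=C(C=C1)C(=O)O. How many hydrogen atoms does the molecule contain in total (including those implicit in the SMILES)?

11

Walk through each heavy atom and fill implicit hydrogens from standard valence (C 4, N 3, O 2, S 2, halogen 1):
  atom 1: Cl (halogen, monovalent) → 0 H
  atom 2: C, bond orders sum to 3 (valence 4) → 1 H
  atom 3: C, bond orders sum to 1 (valence 4) → 3 H
  atom 4: C, bond orders sum to 2 (valence 4) → 2 H
  atom 5: C, bond orders sum to 4 (valence 4) → 0 H
  atom 6: C, bond orders sum to 4 (valence 4) → 0 H
  atom 7: C, bond orders sum to 3 (valence 4) → 1 H
  atom 8: O, bond orders sum to 2 (valence 2) → 0 H
  atom 9: C, bond orders sum to 4 (valence 4) → 0 H
  atom 10: O, bond orders sum to 1 (valence 2) → 1 H
  atom 11: C, bond orders sum to 4 (valence 4) → 0 H
  atom 12: C, bond orders sum to 3 (valence 4) → 1 H
  atom 13: C, bond orders sum to 3 (valence 4) → 1 H
  atom 14: C, bond orders sum to 4 (valence 4) → 0 H
  atom 15: O, bond orders sum to 2 (valence 2) → 0 H
  atom 16: O, bond orders sum to 1 (valence 2) → 1 H
Total hydrogens: 11.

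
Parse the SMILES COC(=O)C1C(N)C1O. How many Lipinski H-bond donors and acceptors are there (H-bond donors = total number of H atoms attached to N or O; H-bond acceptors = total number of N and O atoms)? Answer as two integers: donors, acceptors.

Donors: find every N or O and count the H atoms it carries.
  atom 2 (O): bond orders sum to 2 → 0 H
  atom 4 (O): bond orders sum to 2 → 0 H
  atom 7 (N): bond orders sum to 1 → 2 H
  atom 9 (O): bond orders sum to 1 → 1 H
Lipinski HBD = 3.
Acceptors: N atoms = 1, O atoms = 3 → HBA = 4.

3, 4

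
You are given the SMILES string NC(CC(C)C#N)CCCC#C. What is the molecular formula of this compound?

C10H16N2

Walk through each heavy atom and fill implicit hydrogens from standard valence (C 4, N 3, O 2, S 2, halogen 1):
  atom 1: N, bond orders sum to 1 (valence 3) → 2 H
  atom 2: C, bond orders sum to 3 (valence 4) → 1 H
  atom 3: C, bond orders sum to 2 (valence 4) → 2 H
  atom 4: C, bond orders sum to 3 (valence 4) → 1 H
  atom 5: C, bond orders sum to 1 (valence 4) → 3 H
  atom 6: C, bond orders sum to 4 (valence 4) → 0 H
  atom 7: N, bond orders sum to 3 (valence 3) → 0 H
  atom 8: C, bond orders sum to 2 (valence 4) → 2 H
  atom 9: C, bond orders sum to 2 (valence 4) → 2 H
  atom 10: C, bond orders sum to 2 (valence 4) → 2 H
  atom 11: C, bond orders sum to 4 (valence 4) → 0 H
  atom 12: C, bond orders sum to 3 (valence 4) → 1 H
Totals → C:10, H:16, N:2.
In Hill order: C10H16N2.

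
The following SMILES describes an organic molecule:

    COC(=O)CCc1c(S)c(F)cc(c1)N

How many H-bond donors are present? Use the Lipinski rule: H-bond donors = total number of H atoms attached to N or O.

2

Donors: find every N or O and count the H atoms it carries.
  atom 2 (O): bond orders sum to 2 → 0 H
  atom 4 (O): bond orders sum to 2 → 0 H
  atom 15 (N): bond orders sum to 1 → 2 H
Lipinski HBD = 2.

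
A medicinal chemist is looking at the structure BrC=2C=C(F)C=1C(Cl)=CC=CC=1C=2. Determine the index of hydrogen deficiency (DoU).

Molecular formula: C10H5BrClF.
DoU = (2C + 2 + N − H − X) / 2, where X is the halogen count and O/S are ignored.
    = (2·10 + 2 + 0 − 5 − 3) / 2 = 14 / 2 = 7.

7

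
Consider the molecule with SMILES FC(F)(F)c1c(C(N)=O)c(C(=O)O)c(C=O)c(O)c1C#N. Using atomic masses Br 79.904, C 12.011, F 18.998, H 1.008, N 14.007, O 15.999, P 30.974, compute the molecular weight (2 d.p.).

First, the molecular formula is C11H5F3N2O5 (counting implicit H from valence).
  C: 11 × 12.011 = 132.121
  F: 3 × 18.998 = 56.994
  H: 5 × 1.008 = 5.040
  N: 2 × 14.007 = 28.014
  O: 5 × 15.999 = 79.995
Sum: 11×12.011 + 3×18.998 + 5×1.008 + 2×14.007 + 5×15.999 = 302.164 → 302.16 g/mol.

302.16 g/mol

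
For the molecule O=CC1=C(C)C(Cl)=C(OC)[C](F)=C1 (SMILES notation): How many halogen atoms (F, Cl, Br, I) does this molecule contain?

2

Halogen atoms appear at heavy-atom positions 7, 12 (1×Cl, 1×F).
Other groups present: 1 aldehyde, 1 ether.
Halogen count: 2.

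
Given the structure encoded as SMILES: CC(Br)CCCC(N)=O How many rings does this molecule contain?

In SMILES, each pair of matching ring-closure digits denotes one ring-closing bond; the number of such bonds equals the number of independent rings.
Ring-closure bonds here: 0.

0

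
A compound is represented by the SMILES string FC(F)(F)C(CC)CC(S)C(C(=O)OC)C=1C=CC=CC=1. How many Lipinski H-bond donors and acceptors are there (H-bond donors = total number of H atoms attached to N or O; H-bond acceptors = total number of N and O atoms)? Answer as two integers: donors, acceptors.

Donors: find every N or O and count the H atoms it carries.
  atom 13 (O): bond orders sum to 2 → 0 H
  atom 14 (O): bond orders sum to 2 → 0 H
Lipinski HBD = 0.
Acceptors: N atoms = 0, O atoms = 2 → HBA = 2.

0, 2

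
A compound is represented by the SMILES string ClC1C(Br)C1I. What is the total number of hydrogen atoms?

3

Walk through each heavy atom and fill implicit hydrogens from standard valence (C 4, N 3, O 2, S 2, halogen 1):
  atom 1: Cl (halogen, monovalent) → 0 H
  atom 2: C, bond orders sum to 3 (valence 4) → 1 H
  atom 3: C, bond orders sum to 3 (valence 4) → 1 H
  atom 4: Br (halogen, monovalent) → 0 H
  atom 5: C, bond orders sum to 3 (valence 4) → 1 H
  atom 6: I (halogen, monovalent) → 0 H
Total hydrogens: 3.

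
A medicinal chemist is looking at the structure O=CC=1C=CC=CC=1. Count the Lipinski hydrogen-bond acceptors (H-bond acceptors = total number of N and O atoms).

N atoms: 0; O atoms: 1.
Lipinski HBA = 0 + 1 = 1.

1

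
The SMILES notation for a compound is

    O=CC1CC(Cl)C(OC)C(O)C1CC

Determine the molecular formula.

C10H17ClO3

Walk through each heavy atom and fill implicit hydrogens from standard valence (C 4, N 3, O 2, S 2, halogen 1):
  atom 1: O, bond orders sum to 2 (valence 2) → 0 H
  atom 2: C, bond orders sum to 3 (valence 4) → 1 H
  atom 3: C, bond orders sum to 3 (valence 4) → 1 H
  atom 4: C, bond orders sum to 2 (valence 4) → 2 H
  atom 5: C, bond orders sum to 3 (valence 4) → 1 H
  atom 6: Cl (halogen, monovalent) → 0 H
  atom 7: C, bond orders sum to 3 (valence 4) → 1 H
  atom 8: O, bond orders sum to 2 (valence 2) → 0 H
  atom 9: C, bond orders sum to 1 (valence 4) → 3 H
  atom 10: C, bond orders sum to 3 (valence 4) → 1 H
  atom 11: O, bond orders sum to 1 (valence 2) → 1 H
  atom 12: C, bond orders sum to 3 (valence 4) → 1 H
  atom 13: C, bond orders sum to 2 (valence 4) → 2 H
  atom 14: C, bond orders sum to 1 (valence 4) → 3 H
Totals → C:10, H:17, Cl:1, O:3.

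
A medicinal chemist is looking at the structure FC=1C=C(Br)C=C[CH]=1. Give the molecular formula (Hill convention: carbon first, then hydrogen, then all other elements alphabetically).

C6H4BrF

Walk through each heavy atom and fill implicit hydrogens from standard valence (C 4, N 3, O 2, S 2, halogen 1):
  atom 1: F (halogen, monovalent) → 0 H
  atom 2: C, bond orders sum to 4 (valence 4) → 0 H
  atom 3: C, bond orders sum to 3 (valence 4) → 1 H
  atom 4: C, bond orders sum to 4 (valence 4) → 0 H
  atom 5: Br (halogen, monovalent) → 0 H
  atom 6: C, bond orders sum to 3 (valence 4) → 1 H
  atom 7: C, bond orders sum to 3 (valence 4) → 1 H
  atom 8: C with explicit H count 1
Totals → C:6, H:4, Br:1, F:1.
In Hill order: C6H4BrF.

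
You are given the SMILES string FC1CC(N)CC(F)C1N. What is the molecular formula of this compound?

Walk through each heavy atom and fill implicit hydrogens from standard valence (C 4, N 3, O 2, S 2, halogen 1):
  atom 1: F (halogen, monovalent) → 0 H
  atom 2: C, bond orders sum to 3 (valence 4) → 1 H
  atom 3: C, bond orders sum to 2 (valence 4) → 2 H
  atom 4: C, bond orders sum to 3 (valence 4) → 1 H
  atom 5: N, bond orders sum to 1 (valence 3) → 2 H
  atom 6: C, bond orders sum to 2 (valence 4) → 2 H
  atom 7: C, bond orders sum to 3 (valence 4) → 1 H
  atom 8: F (halogen, monovalent) → 0 H
  atom 9: C, bond orders sum to 3 (valence 4) → 1 H
  atom 10: N, bond orders sum to 1 (valence 3) → 2 H
Totals → C:6, H:12, F:2, N:2.

C6H12F2N2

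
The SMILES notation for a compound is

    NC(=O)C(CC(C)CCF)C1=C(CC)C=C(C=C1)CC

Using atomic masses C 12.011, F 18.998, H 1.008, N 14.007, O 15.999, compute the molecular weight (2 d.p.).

279.40 g/mol

First, the molecular formula is C17H26FNO (counting implicit H from valence).
  C: 17 × 12.011 = 204.187
  F: 1 × 18.998 = 18.998
  H: 26 × 1.008 = 26.208
  N: 1 × 14.007 = 14.007
  O: 1 × 15.999 = 15.999
Sum: 17×12.011 + 1×18.998 + 26×1.008 + 1×14.007 + 1×15.999 = 279.399 → 279.40 g/mol.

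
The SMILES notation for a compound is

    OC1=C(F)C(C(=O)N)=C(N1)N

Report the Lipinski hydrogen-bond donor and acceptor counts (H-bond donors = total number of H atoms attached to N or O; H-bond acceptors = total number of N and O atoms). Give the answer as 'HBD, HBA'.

Donors: find every N or O and count the H atoms it carries.
  atom 1 (O): bond orders sum to 1 → 1 H
  atom 7 (O): bond orders sum to 2 → 0 H
  atom 8 (N): bond orders sum to 1 → 2 H
  atom 10 (N): bond orders sum to 2 → 1 H
  atom 11 (N): bond orders sum to 1 → 2 H
Lipinski HBD = 6.
Acceptors: N atoms = 3, O atoms = 2 → HBA = 5.

6, 5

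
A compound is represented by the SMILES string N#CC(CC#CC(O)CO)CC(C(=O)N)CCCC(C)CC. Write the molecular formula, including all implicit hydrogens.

C17H28N2O3

Walk through each heavy atom and fill implicit hydrogens from standard valence (C 4, N 3, O 2, S 2, halogen 1):
  atom 1: N, bond orders sum to 3 (valence 3) → 0 H
  atom 2: C, bond orders sum to 4 (valence 4) → 0 H
  atom 3: C, bond orders sum to 3 (valence 4) → 1 H
  atom 4: C, bond orders sum to 2 (valence 4) → 2 H
  atom 5: C, bond orders sum to 4 (valence 4) → 0 H
  atom 6: C, bond orders sum to 4 (valence 4) → 0 H
  atom 7: C, bond orders sum to 3 (valence 4) → 1 H
  atom 8: O, bond orders sum to 1 (valence 2) → 1 H
  atom 9: C, bond orders sum to 2 (valence 4) → 2 H
  atom 10: O, bond orders sum to 1 (valence 2) → 1 H
  atom 11: C, bond orders sum to 2 (valence 4) → 2 H
  atom 12: C, bond orders sum to 3 (valence 4) → 1 H
  atom 13: C, bond orders sum to 4 (valence 4) → 0 H
  atom 14: O, bond orders sum to 2 (valence 2) → 0 H
  atom 15: N, bond orders sum to 1 (valence 3) → 2 H
  atom 16: C, bond orders sum to 2 (valence 4) → 2 H
  atom 17: C, bond orders sum to 2 (valence 4) → 2 H
  atom 18: C, bond orders sum to 2 (valence 4) → 2 H
  atom 19: C, bond orders sum to 3 (valence 4) → 1 H
  atom 20: C, bond orders sum to 1 (valence 4) → 3 H
  atom 21: C, bond orders sum to 2 (valence 4) → 2 H
  atom 22: C, bond orders sum to 1 (valence 4) → 3 H
Totals → C:17, H:28, N:2, O:3.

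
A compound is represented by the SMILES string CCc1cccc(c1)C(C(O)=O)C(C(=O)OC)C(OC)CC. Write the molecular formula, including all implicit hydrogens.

C17H24O5

Walk through each heavy atom and fill implicit hydrogens from standard valence (C 4, N 3, O 2, S 2, halogen 1); for lowercase aromatic atoms, an aromatic c carries 1 H when it has two neighbours and 0 H with three, and aromatic n carries 0 H:
  atom 1: C, bond orders sum to 1 (valence 4) → 3 H
  atom 2: C, bond orders sum to 2 (valence 4) → 2 H
  atom 3: aromatic c, 3 neighbours → 0 H
  atom 4: aromatic c, 2 neighbours → 1 H
  atom 5: aromatic c, 2 neighbours → 1 H
  atom 6: aromatic c, 2 neighbours → 1 H
  atom 7: aromatic c, 3 neighbours → 0 H
  atom 8: aromatic c, 2 neighbours → 1 H
  atom 9: C, bond orders sum to 3 (valence 4) → 1 H
  atom 10: C, bond orders sum to 4 (valence 4) → 0 H
  atom 11: O, bond orders sum to 1 (valence 2) → 1 H
  atom 12: O, bond orders sum to 2 (valence 2) → 0 H
  atom 13: C, bond orders sum to 3 (valence 4) → 1 H
  atom 14: C, bond orders sum to 4 (valence 4) → 0 H
  atom 15: O, bond orders sum to 2 (valence 2) → 0 H
  atom 16: O, bond orders sum to 2 (valence 2) → 0 H
  atom 17: C, bond orders sum to 1 (valence 4) → 3 H
  atom 18: C, bond orders sum to 3 (valence 4) → 1 H
  atom 19: O, bond orders sum to 2 (valence 2) → 0 H
  atom 20: C, bond orders sum to 1 (valence 4) → 3 H
  atom 21: C, bond orders sum to 2 (valence 4) → 2 H
  atom 22: C, bond orders sum to 1 (valence 4) → 3 H
Totals → C:17, H:24, O:5.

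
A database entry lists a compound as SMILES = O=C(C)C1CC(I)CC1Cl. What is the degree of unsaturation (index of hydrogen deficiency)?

2

Degree of unsaturation = (number of rings) + (number of π bonds).
Ring closures in the SMILES: 1.
π bonds: 1 double bond (each 1 DoU) → 1 DoU from unsaturation.
Total DoU = 1 + 1 = 2.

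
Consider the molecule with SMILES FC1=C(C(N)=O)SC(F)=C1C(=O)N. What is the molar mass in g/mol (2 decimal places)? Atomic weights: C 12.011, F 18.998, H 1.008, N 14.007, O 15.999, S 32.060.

First, the molecular formula is C6H4F2N2O2S (counting implicit H from valence).
  C: 6 × 12.011 = 72.066
  F: 2 × 18.998 = 37.996
  H: 4 × 1.008 = 4.032
  N: 2 × 14.007 = 28.014
  O: 2 × 15.999 = 31.998
  S: 1 × 32.060 = 32.060
Sum: 6×12.011 + 2×18.998 + 4×1.008 + 2×14.007 + 2×15.999 + 1×32.060 = 206.166 → 206.17 g/mol.

206.17 g/mol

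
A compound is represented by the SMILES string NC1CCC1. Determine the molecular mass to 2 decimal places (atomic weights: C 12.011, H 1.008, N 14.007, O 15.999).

First, the molecular formula is C4H9N (counting implicit H from valence).
  C: 4 × 12.011 = 48.044
  H: 9 × 1.008 = 9.072
  N: 1 × 14.007 = 14.007
Sum: 4×12.011 + 9×1.008 + 1×14.007 = 71.123 → 71.12 g/mol.

71.12 g/mol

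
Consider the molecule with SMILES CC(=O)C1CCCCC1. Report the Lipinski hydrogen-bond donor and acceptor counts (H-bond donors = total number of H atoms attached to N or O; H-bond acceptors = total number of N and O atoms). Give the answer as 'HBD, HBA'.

Donors: find every N or O and count the H atoms it carries.
  atom 3 (O): bond orders sum to 2 → 0 H
Lipinski HBD = 0.
Acceptors: N atoms = 0, O atoms = 1 → HBA = 1.

0, 1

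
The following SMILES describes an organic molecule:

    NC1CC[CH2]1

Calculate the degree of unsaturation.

1

Degree of unsaturation = (number of rings) + (number of π bonds).
Ring closures in the SMILES: 1.
π bonds: none → 0 DoU from unsaturation.
Total DoU = 1 + 0 = 1.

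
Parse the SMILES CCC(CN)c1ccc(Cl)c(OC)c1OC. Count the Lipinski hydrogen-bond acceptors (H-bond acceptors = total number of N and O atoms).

N atoms: 1; O atoms: 2.
Lipinski HBA = 1 + 2 = 3.

3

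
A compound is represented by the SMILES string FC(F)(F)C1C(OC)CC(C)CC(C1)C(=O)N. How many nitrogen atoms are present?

1

Scan the SMILES for N atoms (remember two-letter symbols like Cl and Br are single atoms).
Nitrogen count: 1.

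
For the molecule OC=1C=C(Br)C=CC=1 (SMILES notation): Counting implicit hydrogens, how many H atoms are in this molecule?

5

Walk through each heavy atom and fill implicit hydrogens from standard valence (C 4, N 3, O 2, S 2, halogen 1):
  atom 1: O, bond orders sum to 1 (valence 2) → 1 H
  atom 2: C, bond orders sum to 4 (valence 4) → 0 H
  atom 3: C, bond orders sum to 3 (valence 4) → 1 H
  atom 4: C, bond orders sum to 4 (valence 4) → 0 H
  atom 5: Br (halogen, monovalent) → 0 H
  atom 6: C, bond orders sum to 3 (valence 4) → 1 H
  atom 7: C, bond orders sum to 3 (valence 4) → 1 H
  atom 8: C, bond orders sum to 3 (valence 4) → 1 H
Total hydrogens: 5.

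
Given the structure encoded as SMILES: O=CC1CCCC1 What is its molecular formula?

C6H10O

Walk through each heavy atom and fill implicit hydrogens from standard valence (C 4, N 3, O 2, S 2, halogen 1):
  atom 1: O, bond orders sum to 2 (valence 2) → 0 H
  atom 2: C, bond orders sum to 3 (valence 4) → 1 H
  atom 3: C, bond orders sum to 3 (valence 4) → 1 H
  atom 4: C, bond orders sum to 2 (valence 4) → 2 H
  atom 5: C, bond orders sum to 2 (valence 4) → 2 H
  atom 6: C, bond orders sum to 2 (valence 4) → 2 H
  atom 7: C, bond orders sum to 2 (valence 4) → 2 H
Totals → C:6, H:10, O:1.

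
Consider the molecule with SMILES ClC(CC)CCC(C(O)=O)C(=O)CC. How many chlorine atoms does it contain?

1

Scan the SMILES for Cl atoms (remember two-letter symbols like Cl and Br are single atoms).
Chlorine count: 1.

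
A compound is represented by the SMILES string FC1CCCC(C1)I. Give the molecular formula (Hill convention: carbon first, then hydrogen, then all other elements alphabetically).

C6H10FI

Walk through each heavy atom and fill implicit hydrogens from standard valence (C 4, N 3, O 2, S 2, halogen 1):
  atom 1: F (halogen, monovalent) → 0 H
  atom 2: C, bond orders sum to 3 (valence 4) → 1 H
  atom 3: C, bond orders sum to 2 (valence 4) → 2 H
  atom 4: C, bond orders sum to 2 (valence 4) → 2 H
  atom 5: C, bond orders sum to 2 (valence 4) → 2 H
  atom 6: C, bond orders sum to 3 (valence 4) → 1 H
  atom 7: C, bond orders sum to 2 (valence 4) → 2 H
  atom 8: I (halogen, monovalent) → 0 H
Totals → C:6, H:10, F:1, I:1.
In Hill order: C6H10FI.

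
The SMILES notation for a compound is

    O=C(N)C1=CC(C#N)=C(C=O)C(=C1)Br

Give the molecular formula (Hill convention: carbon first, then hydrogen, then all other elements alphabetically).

Walk through each heavy atom and fill implicit hydrogens from standard valence (C 4, N 3, O 2, S 2, halogen 1):
  atom 1: O, bond orders sum to 2 (valence 2) → 0 H
  atom 2: C, bond orders sum to 4 (valence 4) → 0 H
  atom 3: N, bond orders sum to 1 (valence 3) → 2 H
  atom 4: C, bond orders sum to 4 (valence 4) → 0 H
  atom 5: C, bond orders sum to 3 (valence 4) → 1 H
  atom 6: C, bond orders sum to 4 (valence 4) → 0 H
  atom 7: C, bond orders sum to 4 (valence 4) → 0 H
  atom 8: N, bond orders sum to 3 (valence 3) → 0 H
  atom 9: C, bond orders sum to 4 (valence 4) → 0 H
  atom 10: C, bond orders sum to 3 (valence 4) → 1 H
  atom 11: O, bond orders sum to 2 (valence 2) → 0 H
  atom 12: C, bond orders sum to 4 (valence 4) → 0 H
  atom 13: C, bond orders sum to 3 (valence 4) → 1 H
  atom 14: Br (halogen, monovalent) → 0 H
Totals → C:9, H:5, Br:1, N:2, O:2.
In Hill order: C9H5BrN2O2.

C9H5BrN2O2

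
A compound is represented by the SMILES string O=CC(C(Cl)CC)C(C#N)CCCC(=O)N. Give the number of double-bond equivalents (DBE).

4

Degree of unsaturation = (number of rings) + (number of π bonds).
Ring closures in the SMILES: 0.
π bonds: 2 double bonds (each 1 DoU), 1 triple bond (each 2 DoU) → 4 DoU from unsaturation.
Total DoU = 0 + 4 = 4.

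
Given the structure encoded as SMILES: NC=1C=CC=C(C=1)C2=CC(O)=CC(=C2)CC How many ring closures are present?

2

In SMILES, each pair of matching ring-closure digits denotes one ring-closing bond; the number of such bonds equals the number of independent rings.
Ring-closure bonds here: 2.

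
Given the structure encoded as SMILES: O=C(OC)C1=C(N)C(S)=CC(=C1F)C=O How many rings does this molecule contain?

In SMILES, each pair of matching ring-closure digits denotes one ring-closing bond; the number of such bonds equals the number of independent rings.
Ring-closure bonds here: 1.

1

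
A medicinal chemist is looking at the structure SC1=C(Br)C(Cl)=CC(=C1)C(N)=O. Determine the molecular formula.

C7H5BrClNOS

Walk through each heavy atom and fill implicit hydrogens from standard valence (C 4, N 3, O 2, S 2, halogen 1):
  atom 1: S, bond orders sum to 1 (valence 2) → 1 H
  atom 2: C, bond orders sum to 4 (valence 4) → 0 H
  atom 3: C, bond orders sum to 4 (valence 4) → 0 H
  atom 4: Br (halogen, monovalent) → 0 H
  atom 5: C, bond orders sum to 4 (valence 4) → 0 H
  atom 6: Cl (halogen, monovalent) → 0 H
  atom 7: C, bond orders sum to 3 (valence 4) → 1 H
  atom 8: C, bond orders sum to 4 (valence 4) → 0 H
  atom 9: C, bond orders sum to 3 (valence 4) → 1 H
  atom 10: C, bond orders sum to 4 (valence 4) → 0 H
  atom 11: N, bond orders sum to 1 (valence 3) → 2 H
  atom 12: O, bond orders sum to 2 (valence 2) → 0 H
Totals → C:7, H:5, Br:1, Cl:1, N:1, O:1, S:1.
In Hill order: C7H5BrClNOS.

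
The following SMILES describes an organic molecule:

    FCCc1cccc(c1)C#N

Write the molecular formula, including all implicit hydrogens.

Walk through each heavy atom and fill implicit hydrogens from standard valence (C 4, N 3, O 2, S 2, halogen 1); for lowercase aromatic atoms, an aromatic c carries 1 H when it has two neighbours and 0 H with three, and aromatic n carries 0 H:
  atom 1: F (halogen, monovalent) → 0 H
  atom 2: C, bond orders sum to 2 (valence 4) → 2 H
  atom 3: C, bond orders sum to 2 (valence 4) → 2 H
  atom 4: aromatic c, 3 neighbours → 0 H
  atom 5: aromatic c, 2 neighbours → 1 H
  atom 6: aromatic c, 2 neighbours → 1 H
  atom 7: aromatic c, 2 neighbours → 1 H
  atom 8: aromatic c, 3 neighbours → 0 H
  atom 9: aromatic c, 2 neighbours → 1 H
  atom 10: C, bond orders sum to 4 (valence 4) → 0 H
  atom 11: N, bond orders sum to 3 (valence 3) → 0 H
Totals → C:9, H:8, F:1, N:1.
In Hill order: C9H8FN.

C9H8FN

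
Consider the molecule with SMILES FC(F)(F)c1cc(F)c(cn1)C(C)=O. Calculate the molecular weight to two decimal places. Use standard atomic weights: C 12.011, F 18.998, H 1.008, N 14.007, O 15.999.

First, the molecular formula is C8H5F4NO (counting implicit H from valence).
  C: 8 × 12.011 = 96.088
  F: 4 × 18.998 = 75.992
  H: 5 × 1.008 = 5.040
  N: 1 × 14.007 = 14.007
  O: 1 × 15.999 = 15.999
Sum: 8×12.011 + 4×18.998 + 5×1.008 + 1×14.007 + 1×15.999 = 207.126 → 207.13 g/mol.

207.13 g/mol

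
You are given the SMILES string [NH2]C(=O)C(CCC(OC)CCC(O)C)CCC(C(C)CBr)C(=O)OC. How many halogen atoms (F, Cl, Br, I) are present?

Halogen atoms appear at heavy-atom position 21 (1×Br).
Other groups present: 1 amide, 1 ester, 1 ether, 1 hydroxyl.
Halogen count: 1.

1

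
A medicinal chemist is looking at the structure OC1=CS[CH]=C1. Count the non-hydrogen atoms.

6

Every atom symbol written in the SMILES (organic subset) is one heavy atom; implicit H are not written.
Heavy atoms by element → C:4, O:1, S:1.
Total: 6.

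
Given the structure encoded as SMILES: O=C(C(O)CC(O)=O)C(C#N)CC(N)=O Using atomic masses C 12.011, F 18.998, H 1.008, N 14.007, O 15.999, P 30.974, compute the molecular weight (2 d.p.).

214.18 g/mol

First, the molecular formula is C8H10N2O5 (counting implicit H from valence).
  C: 8 × 12.011 = 96.088
  H: 10 × 1.008 = 10.080
  N: 2 × 14.007 = 28.014
  O: 5 × 15.999 = 79.995
Sum: 8×12.011 + 10×1.008 + 2×14.007 + 5×15.999 = 214.177 → 214.18 g/mol.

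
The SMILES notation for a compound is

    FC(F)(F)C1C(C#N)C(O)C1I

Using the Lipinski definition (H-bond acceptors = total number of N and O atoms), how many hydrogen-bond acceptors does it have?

N atoms: 1; O atoms: 1.
Lipinski HBA = 1 + 1 = 2.

2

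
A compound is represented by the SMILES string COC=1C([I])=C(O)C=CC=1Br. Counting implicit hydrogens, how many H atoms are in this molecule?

Walk through each heavy atom and fill implicit hydrogens from standard valence (C 4, N 3, O 2, S 2, halogen 1):
  atom 1: C, bond orders sum to 1 (valence 4) → 3 H
  atom 2: O, bond orders sum to 2 (valence 2) → 0 H
  atom 3: C, bond orders sum to 4 (valence 4) → 0 H
  atom 4: C, bond orders sum to 4 (valence 4) → 0 H
  atom 5: I with explicit H count 0
  atom 6: C, bond orders sum to 4 (valence 4) → 0 H
  atom 7: O, bond orders sum to 1 (valence 2) → 1 H
  atom 8: C, bond orders sum to 3 (valence 4) → 1 H
  atom 9: C, bond orders sum to 3 (valence 4) → 1 H
  atom 10: C, bond orders sum to 4 (valence 4) → 0 H
  atom 11: Br (halogen, monovalent) → 0 H
Total hydrogens: 6.

6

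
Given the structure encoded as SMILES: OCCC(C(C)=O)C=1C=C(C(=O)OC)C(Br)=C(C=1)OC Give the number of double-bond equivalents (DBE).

Degree of unsaturation = (number of rings) + (number of π bonds).
Ring closures in the SMILES: 1.
π bonds: 5 double bonds (each 1 DoU) → 5 DoU from unsaturation.
Total DoU = 1 + 5 = 6.

6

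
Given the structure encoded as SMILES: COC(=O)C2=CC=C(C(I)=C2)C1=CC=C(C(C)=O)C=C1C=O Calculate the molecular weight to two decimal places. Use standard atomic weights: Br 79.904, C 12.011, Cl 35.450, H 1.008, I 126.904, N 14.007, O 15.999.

408.19 g/mol

First, the molecular formula is C17H13IO4 (counting implicit H from valence).
  C: 17 × 12.011 = 204.187
  H: 13 × 1.008 = 13.104
  I: 1 × 126.904 = 126.904
  O: 4 × 15.999 = 63.996
Sum: 17×12.011 + 13×1.008 + 1×126.904 + 4×15.999 = 408.191 → 408.19 g/mol.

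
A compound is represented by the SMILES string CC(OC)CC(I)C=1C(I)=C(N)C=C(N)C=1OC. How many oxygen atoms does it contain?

2

Scan the SMILES for O atoms (remember two-letter symbols like Cl and Br are single atoms).
Oxygen count: 2.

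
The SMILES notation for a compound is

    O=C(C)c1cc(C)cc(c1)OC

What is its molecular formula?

C10H12O2

Walk through each heavy atom and fill implicit hydrogens from standard valence (C 4, N 3, O 2, S 2, halogen 1); for lowercase aromatic atoms, an aromatic c carries 1 H when it has two neighbours and 0 H with three, and aromatic n carries 0 H:
  atom 1: O, bond orders sum to 2 (valence 2) → 0 H
  atom 2: C, bond orders sum to 4 (valence 4) → 0 H
  atom 3: C, bond orders sum to 1 (valence 4) → 3 H
  atom 4: aromatic c, 3 neighbours → 0 H
  atom 5: aromatic c, 2 neighbours → 1 H
  atom 6: aromatic c, 3 neighbours → 0 H
  atom 7: C, bond orders sum to 1 (valence 4) → 3 H
  atom 8: aromatic c, 2 neighbours → 1 H
  atom 9: aromatic c, 3 neighbours → 0 H
  atom 10: aromatic c, 2 neighbours → 1 H
  atom 11: O, bond orders sum to 2 (valence 2) → 0 H
  atom 12: C, bond orders sum to 1 (valence 4) → 3 H
Totals → C:10, H:12, O:2.
In Hill order: C10H12O2.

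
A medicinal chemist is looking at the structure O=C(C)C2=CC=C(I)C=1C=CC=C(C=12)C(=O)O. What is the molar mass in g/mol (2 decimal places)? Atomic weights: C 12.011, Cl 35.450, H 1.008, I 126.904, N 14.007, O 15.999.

340.12 g/mol

First, the molecular formula is C13H9IO3 (counting implicit H from valence).
  C: 13 × 12.011 = 156.143
  H: 9 × 1.008 = 9.072
  I: 1 × 126.904 = 126.904
  O: 3 × 15.999 = 47.997
Sum: 13×12.011 + 9×1.008 + 1×126.904 + 3×15.999 = 340.116 → 340.12 g/mol.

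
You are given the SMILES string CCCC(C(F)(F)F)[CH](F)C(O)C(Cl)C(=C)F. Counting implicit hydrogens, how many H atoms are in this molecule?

Walk through each heavy atom and fill implicit hydrogens from standard valence (C 4, N 3, O 2, S 2, halogen 1):
  atom 1: C, bond orders sum to 1 (valence 4) → 3 H
  atom 2: C, bond orders sum to 2 (valence 4) → 2 H
  atom 3: C, bond orders sum to 2 (valence 4) → 2 H
  atom 4: C, bond orders sum to 3 (valence 4) → 1 H
  atom 5: C, bond orders sum to 4 (valence 4) → 0 H
  atom 6: F (halogen, monovalent) → 0 H
  atom 7: F (halogen, monovalent) → 0 H
  atom 8: F (halogen, monovalent) → 0 H
  atom 9: C with explicit H count 1
  atom 10: F (halogen, monovalent) → 0 H
  atom 11: C, bond orders sum to 3 (valence 4) → 1 H
  atom 12: O, bond orders sum to 1 (valence 2) → 1 H
  atom 13: C, bond orders sum to 3 (valence 4) → 1 H
  atom 14: Cl (halogen, monovalent) → 0 H
  atom 15: C, bond orders sum to 4 (valence 4) → 0 H
  atom 16: C, bond orders sum to 2 (valence 4) → 2 H
  atom 17: F (halogen, monovalent) → 0 H
Total hydrogens: 14.

14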